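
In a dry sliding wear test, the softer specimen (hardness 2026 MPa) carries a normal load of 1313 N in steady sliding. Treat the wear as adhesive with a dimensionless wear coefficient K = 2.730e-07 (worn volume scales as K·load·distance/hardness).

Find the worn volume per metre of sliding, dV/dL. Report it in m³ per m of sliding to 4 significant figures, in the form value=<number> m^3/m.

Intermediate values appear rounded — every step keeps exact precision, and one last rounding, at 4 significant figures.
Convert: Hardness H = 2026 MPa = 2.026e+09 Pa.
In SI base units, W = 1313 N, H = 2.026e+09 Pa, K = 2.730e-07.
Wear rate dV/dL = K·W/H (independent of L): 2.730e-07 · 1313 / 2.026e+09 = 1.769e-13 m³/m.

value=1.769e-13 m^3/m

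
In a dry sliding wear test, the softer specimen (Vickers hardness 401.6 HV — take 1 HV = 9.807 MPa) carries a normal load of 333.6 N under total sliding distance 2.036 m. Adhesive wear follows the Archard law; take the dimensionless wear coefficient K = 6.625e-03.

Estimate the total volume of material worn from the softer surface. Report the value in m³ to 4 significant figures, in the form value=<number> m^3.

The intermediates are displayed rounded, and each operation maintains full float precision; a single final rounding, at 4 significant digits.
Convert: Hardness H = 401.6 HV × 9.807 MPa/HV = 3938 MPa = 3.938e+09 Pa.
As SI base values: W = 333.6 N, H = 3.938e+09 Pa, K = 6.625e-03.
Volume removed: V = K·W·L/H = 6.625e-03 · 333.6 · 2.036 / 3.938e+09 = 1.143e-09 m³.

value=1.143e-09 m^3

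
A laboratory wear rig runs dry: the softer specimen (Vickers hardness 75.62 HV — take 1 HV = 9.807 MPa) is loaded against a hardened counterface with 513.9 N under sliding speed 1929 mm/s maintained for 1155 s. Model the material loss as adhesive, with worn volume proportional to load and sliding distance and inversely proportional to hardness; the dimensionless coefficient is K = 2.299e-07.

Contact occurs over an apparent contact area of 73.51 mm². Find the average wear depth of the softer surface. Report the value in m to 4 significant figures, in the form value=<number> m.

Every step keeps full precision, and the intermediates appear rounded. Rounded just once: 4 significant figures.
Sliding speed v = 1929 mm/s = 1.929 m/s. Total distance L = v·t = 1.929 m/s × 1155 s = 2228 m.
Hardness H = 75.62 HV × 9.807 MPa/HV = 741.6 MPa = 7.416e+08 Pa.
Contact area A = 73.51 mm² = 7.351e-05 m².
As SI base values: W = 513.9 N, H = 7.416e+08 Pa, K = 2.299e-07.
Worn volume V = K·W·L/H = 2.299e-07 · 513.9 · 2228 / 7.416e+08 = 3.549e-10 m³.
Depth of wear h = V/A = 3.549e-10 / 7.351e-05 = 4.829e-06 m.

value=4.829e-06 m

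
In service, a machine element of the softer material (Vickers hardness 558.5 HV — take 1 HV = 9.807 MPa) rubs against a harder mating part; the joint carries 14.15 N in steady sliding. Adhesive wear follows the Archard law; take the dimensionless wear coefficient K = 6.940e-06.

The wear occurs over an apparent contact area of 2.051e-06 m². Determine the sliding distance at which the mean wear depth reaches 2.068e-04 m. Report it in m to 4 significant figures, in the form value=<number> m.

value=2.366e+04 m

Intermediates are printed rounded — the computation maintains exact precision, and one final rounding to 4 significant digits.
Hardness H = 558.5 HV × 9.807 MPa/HV = 5477 MPa = 5.477e+09 Pa.
In SI base units, W = 14.15 N, H = 5.477e+09 Pa, K = 6.940e-06.
Wearable volume V_lim = h_lim·A = 2.068e-04 · 2.051e-06 = 4.241e-10 m³.
Life L = V_lim·H/(K·W) = 4.241e-10 · 5.477e+09 / (6.940e-06 · 14.15) = 2.366e+04 m.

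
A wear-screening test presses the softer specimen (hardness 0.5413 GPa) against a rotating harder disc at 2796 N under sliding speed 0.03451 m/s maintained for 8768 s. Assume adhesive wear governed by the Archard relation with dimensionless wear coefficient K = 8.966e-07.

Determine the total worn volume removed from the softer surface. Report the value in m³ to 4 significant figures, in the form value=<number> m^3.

value=1.401e-09 m^3

Every step holds full float precision — intermediates are printed rounded — one last rounding: 4 significant digits.
Convert: Total distance L = v·t = 0.03451 m/s × 8768 s = 302.6 m.
Convert: Hardness H = 0.5413 GPa = 5.413e+08 Pa.
Working in SI base units: W = 2796 N, H = 5.413e+08 Pa, K = 8.966e-07.
Wear volume V = K·W·L/H = 8.966e-07 · 2796 · 302.6 / 5.413e+08 = 1.401e-09 m³.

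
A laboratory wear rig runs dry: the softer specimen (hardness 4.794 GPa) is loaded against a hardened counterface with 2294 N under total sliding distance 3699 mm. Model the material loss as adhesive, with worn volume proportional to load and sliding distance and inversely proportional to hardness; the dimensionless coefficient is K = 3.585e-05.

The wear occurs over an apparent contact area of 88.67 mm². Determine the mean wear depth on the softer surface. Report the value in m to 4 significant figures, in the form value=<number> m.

The algebra maintains full float precision — intermediates are printed rounded; rounded once at the end, at 4 significant digits.
Distance L = 3699 mm = 3.699 m.
Hardness H = 4.794 GPa = 4.794e+09 Pa.
Contact area A = 88.67 mm² = 8.867e-05 m².
SI base units throughout: W = 2294 N, H = 4.794e+09 Pa, K = 3.585e-05.
The Archard volume V = K·W·L/H = 3.585e-05 · 2294 · 3.699 / 4.794e+09 = 6.346e-11 m³.
Depth h = V/A = 6.346e-11 / 8.867e-05 = 7.156e-07 m.

value=7.156e-07 m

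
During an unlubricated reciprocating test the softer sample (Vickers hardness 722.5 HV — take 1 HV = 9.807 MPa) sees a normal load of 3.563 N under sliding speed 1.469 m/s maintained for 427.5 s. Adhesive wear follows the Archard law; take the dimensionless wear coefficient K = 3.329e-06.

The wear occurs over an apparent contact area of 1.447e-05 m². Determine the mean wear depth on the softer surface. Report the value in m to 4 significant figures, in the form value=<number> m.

value=7.265e-08 m

Each operation maintains full precision — intermediates are displayed rounded; one last rounding: four significant figures.
Sliding distance L = v·t = 1.469 m/s × 427.5 s = 628.0 m.
Hardness H = 722.5 HV × 9.807 MPa/HV = 7086 MPa = 7.086e+09 Pa.
In SI base units: W = 3.563 N, H = 7.086e+09 Pa, K = 3.329e-06.
The Archard volume V = K·W·L/H = 3.329e-06 · 3.563 · 628.0 / 7.086e+09 = 1.051e-12 m³.
Mean depth h = V/A = 1.051e-12 / 1.447e-05 = 7.265e-08 m.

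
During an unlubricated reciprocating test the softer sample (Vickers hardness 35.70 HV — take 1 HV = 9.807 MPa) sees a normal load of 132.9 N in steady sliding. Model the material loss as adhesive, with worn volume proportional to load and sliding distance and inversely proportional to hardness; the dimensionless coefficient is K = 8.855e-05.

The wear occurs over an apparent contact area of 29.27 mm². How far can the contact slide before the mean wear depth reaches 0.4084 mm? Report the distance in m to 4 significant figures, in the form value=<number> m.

value=355.6 m

Displayed values are rounded; the algebra carries full precision. Rounded once at the end, at four significant figures.
Convert: Hardness H = 35.70 HV × 9.807 MPa/HV = 350.1 MPa = 3.501e+08 Pa.
Convert: Contact area A = 29.27 mm² = 2.927e-05 m².
Convert: Depth limit h_lim = 0.4084 mm = 4.084e-04 m.
In SI base units: W = 132.9 N, H = 3.501e+08 Pa, K = 8.855e-05.
Volume at the limit: V_lim = h_lim·A = 4.084e-04 · 2.927e-05 = 1.195e-08 m³.
Inverting, life L = V_lim·H/(K·W) = 1.195e-08 · 3.501e+08 / (8.855e-05 · 132.9) = 355.6 m.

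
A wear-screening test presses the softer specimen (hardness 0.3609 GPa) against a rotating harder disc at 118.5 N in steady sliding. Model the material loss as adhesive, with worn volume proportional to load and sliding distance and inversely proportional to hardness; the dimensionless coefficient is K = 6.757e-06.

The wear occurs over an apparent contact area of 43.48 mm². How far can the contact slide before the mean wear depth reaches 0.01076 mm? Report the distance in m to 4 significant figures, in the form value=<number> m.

value=210.9 m

Every step keeps exact precision. Intermediates are shown rounded. Rounded just once: four significant digits.
Hardness H = 0.3609 GPa = 3.609e+08 Pa.
Contact area A = 43.48 mm² = 4.348e-05 m².
Depth limit h_lim = 0.01076 mm = 1.076e-05 m.
Restated in SI base units: W = 118.5 N, H = 3.609e+08 Pa, K = 6.757e-06.
Volume at the limit: V_lim = h_lim·A = 1.076e-05 · 4.348e-05 = 4.678e-10 m³.
So the life L = V_lim·H/(K·W) = 4.678e-10 · 3.609e+08 / (6.757e-06 · 118.5) = 210.9 m.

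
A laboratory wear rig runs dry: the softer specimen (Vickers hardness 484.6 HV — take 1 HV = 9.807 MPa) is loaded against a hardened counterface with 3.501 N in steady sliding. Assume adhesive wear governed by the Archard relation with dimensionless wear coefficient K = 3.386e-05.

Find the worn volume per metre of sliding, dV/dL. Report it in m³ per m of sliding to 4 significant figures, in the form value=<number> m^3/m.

value=2.494e-14 m^3/m

Intermediate values appear rounded; the computation carries full float precision. Rounded just once: 4 significant figures.
Convert: Hardness H = 484.6 HV × 9.807 MPa/HV = 4752 MPa = 4.752e+09 Pa.
Expressed in SI base units: W = 3.501 N, H = 4.752e+09 Pa, K = 3.386e-05.
Rate of wear dV/dL = K·W/H, per unit distance: 3.386e-05 · 3.501 / 4.752e+09 = 2.494e-14 m³/m.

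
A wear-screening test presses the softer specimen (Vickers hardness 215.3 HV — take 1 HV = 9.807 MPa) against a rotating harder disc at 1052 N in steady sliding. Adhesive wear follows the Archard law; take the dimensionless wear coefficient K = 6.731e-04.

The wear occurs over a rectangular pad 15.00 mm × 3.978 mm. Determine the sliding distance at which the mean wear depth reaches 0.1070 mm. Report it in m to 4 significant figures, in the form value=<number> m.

value=19.04 m

Each operation maintains full precision; intermediates are shown rounded; rounded just once: 4 significant figures.
Convert: Hardness H = 215.3 HV × 9.807 MPa/HV = 2111 MPa = 2.111e+09 Pa.
Convert: Pad sides 15.00 mm × 3.978 mm = 0.01500 m × 0.003978 m. Contact area A = 0.01500 m × 0.003978 m = 5.967e-05 m².
Convert: Depth limit h_lim = 0.1070 mm = 1.070e-04 m.
In SI base units: W = 1052 N, H = 2.111e+09 Pa, K = 6.731e-04.
Permissible volume V_lim = h_lim·A = 1.070e-04 · 5.967e-05 = 6.385e-09 m³.
Inverting, life L = V_lim·H/(K·W) = 6.385e-09 · 2.111e+09 / (6.731e-04 · 1052) = 19.04 m.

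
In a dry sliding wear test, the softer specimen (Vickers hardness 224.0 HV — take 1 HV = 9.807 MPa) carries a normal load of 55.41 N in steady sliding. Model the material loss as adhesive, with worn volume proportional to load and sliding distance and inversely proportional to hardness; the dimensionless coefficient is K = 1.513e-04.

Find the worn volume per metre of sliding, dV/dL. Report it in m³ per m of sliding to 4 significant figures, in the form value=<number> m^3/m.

value=3.816e-12 m^3/m

Intermediate values are printed rounded, and all arithmetic keeps full precision — a lone final rounding, at 4 significant digits.
Hardness H = 224.0 HV × 9.807 MPa/HV = 2197 MPa = 2.197e+09 Pa.
In SI base units: W = 55.41 N, H = 2.197e+09 Pa, K = 1.513e-04.
The wear rate dV/dL = K·W/H (no L dependence): 1.513e-04 · 55.41 / 2.197e+09 = 3.816e-12 m³/m.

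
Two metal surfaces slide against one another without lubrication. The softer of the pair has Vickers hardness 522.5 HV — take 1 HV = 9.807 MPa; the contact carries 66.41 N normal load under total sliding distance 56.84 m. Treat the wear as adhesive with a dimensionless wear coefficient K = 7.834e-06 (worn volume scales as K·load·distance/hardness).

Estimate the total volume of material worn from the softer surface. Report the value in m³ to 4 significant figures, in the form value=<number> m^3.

All arithmetic holds full float precision — the intermediates are displayed rounded — rounded just once to 4 significant figures.
Hardness H = 522.5 HV × 9.807 MPa/HV = 5124 MPa = 5.124e+09 Pa.
As SI base values: W = 66.41 N, H = 5.124e+09 Pa, K = 7.834e-06.
By Archard's law, V = K·W·L/H = 7.834e-06 · 66.41 · 56.84 / 5.124e+09 = 5.771e-12 m³.

value=5.771e-12 m^3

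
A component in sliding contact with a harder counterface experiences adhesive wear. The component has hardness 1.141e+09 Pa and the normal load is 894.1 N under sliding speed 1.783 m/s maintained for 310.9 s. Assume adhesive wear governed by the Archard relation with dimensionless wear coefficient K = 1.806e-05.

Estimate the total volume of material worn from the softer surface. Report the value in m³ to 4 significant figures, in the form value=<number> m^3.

value=7.845e-09 m^3

All working math runs at full float precision, and intermediates are displayed rounded. Rounded once at the end to 4 significant digits.
Convert: Sliding distance L = v·t = 1.783 m/s × 310.9 s = 554.3 m.
Collected in SI base units: W = 894.1 N, H = 1.141e+09 Pa, K = 1.806e-05.
Archard volume V = K·W·L/H = 1.806e-05 · 894.1 · 554.3 / 1.141e+09 = 7.845e-09 m³.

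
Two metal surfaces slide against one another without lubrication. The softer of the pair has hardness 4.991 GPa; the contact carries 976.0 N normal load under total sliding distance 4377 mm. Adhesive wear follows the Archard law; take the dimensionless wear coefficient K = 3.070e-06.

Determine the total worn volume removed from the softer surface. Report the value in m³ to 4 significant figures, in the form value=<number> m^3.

The algebra maintains exact precision; shown intermediates are rounded; one final rounding: 4 significant digits.
Convert: The distance L = 4377 mm = 4.377 m.
Convert: Hardness H = 4.991 GPa = 4.991e+09 Pa.
Collected in SI base units: W = 976.0 N, H = 4.991e+09 Pa, K = 3.070e-06.
Apply Archard: V = K·W·L/H = 3.070e-06 · 976.0 · 4.377 / 4.991e+09 = 2.628e-12 m³.

value=2.628e-12 m^3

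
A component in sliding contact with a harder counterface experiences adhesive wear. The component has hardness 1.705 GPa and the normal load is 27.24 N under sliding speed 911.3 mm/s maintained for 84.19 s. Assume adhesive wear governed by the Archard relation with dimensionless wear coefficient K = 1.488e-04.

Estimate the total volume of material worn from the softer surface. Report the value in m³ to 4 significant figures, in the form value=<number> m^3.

All arithmetic maintains exact precision; the intermediates are displayed rounded; one final rounding, at four significant figures.
Sliding speed v = 911.3 mm/s = 0.9113 m/s. Sliding distance L = v·t = 0.9113 m/s × 84.19 s = 76.72 m.
Hardness H = 1.705 GPa = 1.705e+09 Pa.
SI base units throughout: W = 27.24 N, H = 1.705e+09 Pa, K = 1.488e-04.
Worn volume V = K·W·L/H = 1.488e-04 · 27.24 · 76.72 / 1.705e+09 = 1.824e-10 m³.

value=1.824e-10 m^3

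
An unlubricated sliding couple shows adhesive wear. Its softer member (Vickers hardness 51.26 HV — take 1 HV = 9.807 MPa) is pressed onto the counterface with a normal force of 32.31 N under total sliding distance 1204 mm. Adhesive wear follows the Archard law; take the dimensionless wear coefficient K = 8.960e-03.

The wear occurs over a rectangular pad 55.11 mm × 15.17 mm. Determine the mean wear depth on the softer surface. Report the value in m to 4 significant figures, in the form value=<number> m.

Every step keeps full float precision — intermediates appear rounded — rounded just once to 4 significant figures.
Convert: Total distance L = 1204 mm = 1.204 m.
Convert: Hardness H = 51.26 HV × 9.807 MPa/HV = 502.7 MPa = 5.027e+08 Pa.
Convert: Pad sides 55.11 mm × 15.17 mm = 0.05511 m × 0.01517 m. Contact area A = 0.05511 m × 0.01517 m = 8.360e-04 m².
In SI base units, W = 32.31 N, H = 5.027e+08 Pa, K = 8.960e-03.
Worn volume V = K·W·L/H = 8.960e-03 · 32.31 · 1.204 / 5.027e+08 = 6.934e-10 m³.
Mean wear depth h = V/A = 6.934e-10 / 8.360e-04 = 8.294e-07 m.

value=8.294e-07 m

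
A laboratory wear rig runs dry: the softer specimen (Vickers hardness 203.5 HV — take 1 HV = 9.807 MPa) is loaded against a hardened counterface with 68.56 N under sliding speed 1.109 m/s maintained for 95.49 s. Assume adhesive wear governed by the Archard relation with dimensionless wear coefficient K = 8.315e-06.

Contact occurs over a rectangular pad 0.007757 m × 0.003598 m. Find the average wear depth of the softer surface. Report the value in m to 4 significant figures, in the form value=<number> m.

Each operation holds full precision, and intermediates are displayed rounded; a lone final rounding, at four significant digits.
Convert: Sliding distance L = v·t = 1.109 m/s × 95.49 s = 105.9 m.
Convert: Hardness H = 203.5 HV × 9.807 MPa/HV = 1996 MPa = 1.996e+09 Pa.
Convert: Contact area A = 0.007757 m × 0.003598 m = 2.791e-05 m².
In SI base units, W = 68.56 N, H = 1.996e+09 Pa, K = 8.315e-06.
The Archard volume V = K·W·L/H = 8.315e-06 · 68.56 · 105.9 / 1.996e+09 = 3.025e-11 m³.
Depth h = V/A = 3.025e-11 / 2.791e-05 = 1.084e-06 m.

value=1.084e-06 m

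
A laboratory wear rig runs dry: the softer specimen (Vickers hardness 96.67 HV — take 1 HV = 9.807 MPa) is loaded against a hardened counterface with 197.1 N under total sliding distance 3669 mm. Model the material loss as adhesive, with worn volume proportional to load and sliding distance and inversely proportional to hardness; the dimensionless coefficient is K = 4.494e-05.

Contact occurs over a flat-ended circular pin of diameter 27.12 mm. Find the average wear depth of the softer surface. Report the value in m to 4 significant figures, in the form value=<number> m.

The intermediates are shown rounded, and every step carries exact precision; one last rounding, at 4 significant figures.
Distance L = 3669 mm = 3.669 m.
Hardness H = 96.67 HV × 9.807 MPa/HV = 948.0 MPa = 9.480e+08 Pa.
Pin diameter d = 27.12 mm = 0.02712 m. Contact area A = π·d²/4 = π·(0.02712 m)²/4 = 5.777e-04 m².
As SI base values: W = 197.1 N, H = 9.480e+08 Pa, K = 4.494e-05.
The Archard volume V = K·W·L/H = 4.494e-05 · 197.1 · 3.669 / 9.480e+08 = 3.428e-11 m³.
Average depth h = V/A = 3.428e-11 / 5.777e-04 = 5.934e-08 m.

value=5.934e-08 m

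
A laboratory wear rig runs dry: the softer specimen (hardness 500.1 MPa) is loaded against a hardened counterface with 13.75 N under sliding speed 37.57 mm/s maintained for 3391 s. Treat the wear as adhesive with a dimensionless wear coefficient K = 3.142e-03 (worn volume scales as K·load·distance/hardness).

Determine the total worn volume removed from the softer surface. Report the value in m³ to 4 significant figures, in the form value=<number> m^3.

The intermediates are shown rounded, and all arithmetic maintains exact precision; one final rounding: 4 significant digits.
Sliding speed v = 37.57 mm/s = 0.03757 m/s. Sliding distance L = v·t = 0.03757 m/s × 3391 s = 127.4 m.
Hardness H = 500.1 MPa = 5.001e+08 Pa.
Collected in SI base units: W = 13.75 N, H = 5.001e+08 Pa, K = 3.142e-03.
The Archard volume V = K·W·L/H = 3.142e-03 · 13.75 · 127.4 / 5.001e+08 = 1.101e-08 m³.

value=1.101e-08 m^3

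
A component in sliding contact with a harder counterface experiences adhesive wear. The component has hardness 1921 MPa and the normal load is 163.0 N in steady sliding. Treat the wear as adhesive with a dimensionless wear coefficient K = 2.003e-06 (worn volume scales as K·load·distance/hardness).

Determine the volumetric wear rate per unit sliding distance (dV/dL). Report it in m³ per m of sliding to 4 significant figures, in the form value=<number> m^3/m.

Every step runs at full precision. Shown intermediates are rounded, and rounded once at the end to 4 significant digits.
Convert: Hardness H = 1921 MPa = 1.921e+09 Pa.
Expressed in SI base units: W = 163.0 N, H = 1.921e+09 Pa, K = 2.003e-06.
The wear rate dV/dL = K·W/H (independent of L): 2.003e-06 · 163.0 / 1.921e+09 = 1.700e-13 m³/m.

value=1.700e-13 m^3/m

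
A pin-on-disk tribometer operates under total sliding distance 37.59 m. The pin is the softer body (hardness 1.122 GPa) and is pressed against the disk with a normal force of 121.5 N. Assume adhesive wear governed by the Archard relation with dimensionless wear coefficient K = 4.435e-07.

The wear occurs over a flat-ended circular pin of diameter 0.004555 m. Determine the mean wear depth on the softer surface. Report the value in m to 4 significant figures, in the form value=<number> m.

value=1.108e-07 m

Each operation carries full float precision. The intermediates appear rounded — one last rounding to 4 significant figures.
Convert: Hardness H = 1.122 GPa = 1.122e+09 Pa.
Convert: Contact area A = π·d²/4 = π·(0.004555 m)²/4 = 1.630e-05 m².
In SI base units, W = 121.5 N, H = 1.122e+09 Pa, K = 4.435e-07.
Volume removed: V = K·W·L/H = 4.435e-07 · 121.5 · 37.59 / 1.122e+09 = 1.805e-12 m³.
Mean depth h = V/A = 1.805e-12 / 1.630e-05 = 1.108e-07 m.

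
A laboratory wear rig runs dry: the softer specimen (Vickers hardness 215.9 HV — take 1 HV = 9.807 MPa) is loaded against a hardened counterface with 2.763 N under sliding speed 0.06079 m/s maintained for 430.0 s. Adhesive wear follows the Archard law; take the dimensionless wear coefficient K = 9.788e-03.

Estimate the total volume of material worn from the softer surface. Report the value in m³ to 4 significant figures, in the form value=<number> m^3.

Displayed values are rounded — every step runs at exact precision — one last rounding, at 4 significant figures.
Convert: Total distance L = v·t = 0.06079 m/s × 430.0 s = 26.14 m.
Convert: Hardness H = 215.9 HV × 9.807 MPa/HV = 2117 MPa = 2.117e+09 Pa.
Collected in SI base units: W = 2.763 N, H = 2.117e+09 Pa, K = 9.788e-03.
Volume removed: V = K·W·L/H = 9.788e-03 · 2.763 · 26.14 / 2.117e+09 = 3.339e-10 m³.

value=3.339e-10 m^3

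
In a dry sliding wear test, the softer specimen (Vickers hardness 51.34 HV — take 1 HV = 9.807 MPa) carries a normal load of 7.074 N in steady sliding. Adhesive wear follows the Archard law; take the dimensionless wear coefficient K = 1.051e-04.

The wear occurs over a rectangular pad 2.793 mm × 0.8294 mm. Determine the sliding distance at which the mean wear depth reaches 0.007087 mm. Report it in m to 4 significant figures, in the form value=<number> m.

value=11.12 m

The intermediates are shown rounded, and all working math maintains full precision. Rounded just once to 4 significant figures.
Hardness H = 51.34 HV × 9.807 MPa/HV = 503.5 MPa = 5.035e+08 Pa.
Pad sides 2.793 mm × 0.8294 mm = 2.793e-03 m × 8.294e-04 m. Contact area A = 2.793e-03 m × 8.294e-04 m = 2.317e-06 m².
Depth limit h_lim = 0.007087 mm = 7.087e-06 m.
In SI base units, W = 7.074 N, H = 5.035e+08 Pa, K = 1.051e-04.
Allowed volume V_lim = h_lim·A = 7.087e-06 · 2.317e-06 = 1.642e-11 m³.
So the life L = V_lim·H/(K·W) = 1.642e-11 · 5.035e+08 / (1.051e-04 · 7.074) = 11.12 m.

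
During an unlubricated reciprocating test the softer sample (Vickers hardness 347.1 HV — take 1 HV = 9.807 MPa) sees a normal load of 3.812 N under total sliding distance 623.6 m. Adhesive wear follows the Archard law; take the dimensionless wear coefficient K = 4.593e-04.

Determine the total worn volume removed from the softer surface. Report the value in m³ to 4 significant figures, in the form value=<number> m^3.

value=3.207e-10 m^3

The computation maintains full precision; intermediates appear rounded; rounded once at the end to 4 significant figures.
Hardness H = 347.1 HV × 9.807 MPa/HV = 3404 MPa = 3.404e+09 Pa.
SI base units throughout: W = 3.812 N, H = 3.404e+09 Pa, K = 4.593e-04.
Archard volume V = K·W·L/H = 4.593e-04 · 3.812 · 623.6 / 3.404e+09 = 3.207e-10 m³.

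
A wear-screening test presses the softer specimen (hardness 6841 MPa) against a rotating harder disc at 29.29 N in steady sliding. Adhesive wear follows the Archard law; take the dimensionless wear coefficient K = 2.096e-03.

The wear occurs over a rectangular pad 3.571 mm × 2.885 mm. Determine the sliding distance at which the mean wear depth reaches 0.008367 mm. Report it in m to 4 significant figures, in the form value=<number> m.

value=9.605 m

Each operation runs at full precision — quoted intermediates are rounded — rounded once at the end to four significant digits.
Convert: Hardness H = 6841 MPa = 6.841e+09 Pa.
Convert: Pad sides 3.571 mm × 2.885 mm = 0.003571 m × 0.002885 m. Contact area A = 0.003571 m × 0.002885 m = 1.030e-05 m².
Convert: Depth limit h_lim = 0.008367 mm = 8.367e-06 m.
In SI base units: W = 29.29 N, H = 6.841e+09 Pa, K = 2.096e-03.
Limit volume V_lim = h_lim·A = 8.367e-06 · 1.030e-05 = 8.620e-11 m³.
Inverting, life L = V_lim·H/(K·W) = 8.620e-11 · 6.841e+09 / (2.096e-03 · 29.29) = 9.605 m.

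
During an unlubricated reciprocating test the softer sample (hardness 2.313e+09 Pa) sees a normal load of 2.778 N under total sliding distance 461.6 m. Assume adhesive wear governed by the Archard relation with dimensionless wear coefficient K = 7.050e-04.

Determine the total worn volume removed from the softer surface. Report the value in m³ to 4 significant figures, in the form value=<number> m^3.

Intermediates are shown rounded, and all working math maintains exact precision, and a lone final rounding to four significant figures.
SI base units throughout: W = 2.778 N, H = 2.313e+09 Pa, K = 7.050e-04.
The Archard volume V = K·W·L/H = 7.050e-04 · 2.778 · 461.6 / 2.313e+09 = 3.909e-10 m³.

value=3.909e-10 m^3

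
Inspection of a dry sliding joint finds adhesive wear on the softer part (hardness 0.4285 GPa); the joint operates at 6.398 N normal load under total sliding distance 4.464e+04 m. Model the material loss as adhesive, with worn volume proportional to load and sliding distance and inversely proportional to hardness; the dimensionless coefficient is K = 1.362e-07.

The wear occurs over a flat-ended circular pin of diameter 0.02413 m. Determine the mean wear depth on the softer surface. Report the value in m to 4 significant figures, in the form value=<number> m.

All working math carries full float precision, and the intermediates appear rounded, and rounded once at the end: 4 significant digits.
Hardness H = 0.4285 GPa = 4.285e+08 Pa.
Contact area A = π·d²/4 = π·(0.02413 m)²/4 = 4.573e-04 m².
Expressed in SI base units: W = 6.398 N, H = 4.285e+08 Pa, K = 1.362e-07.
By Archard's law, V = K·W·L/H = 1.362e-07 · 6.398 · 4.464e+04 / 4.285e+08 = 9.078e-11 m³.
Depth of wear h = V/A = 9.078e-11 / 4.573e-04 = 1.985e-07 m.

value=1.985e-07 m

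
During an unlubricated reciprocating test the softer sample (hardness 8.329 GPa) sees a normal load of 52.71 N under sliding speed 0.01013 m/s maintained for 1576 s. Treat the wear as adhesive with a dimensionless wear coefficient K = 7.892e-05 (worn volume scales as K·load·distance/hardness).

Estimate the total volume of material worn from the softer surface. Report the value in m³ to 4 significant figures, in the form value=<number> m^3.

value=7.974e-12 m^3

Every step keeps exact precision; intermediate values are displayed rounded; one last rounding to four significant digits.
Convert: Total distance L = v·t = 0.01013 m/s × 1576 s = 15.96 m.
Convert: Hardness H = 8.329 GPa = 8.329e+09 Pa.
As SI base values: W = 52.71 N, H = 8.329e+09 Pa, K = 7.892e-05.
Volume removed: V = K·W·L/H = 7.892e-05 · 52.71 · 15.96 / 8.329e+09 = 7.974e-12 m³.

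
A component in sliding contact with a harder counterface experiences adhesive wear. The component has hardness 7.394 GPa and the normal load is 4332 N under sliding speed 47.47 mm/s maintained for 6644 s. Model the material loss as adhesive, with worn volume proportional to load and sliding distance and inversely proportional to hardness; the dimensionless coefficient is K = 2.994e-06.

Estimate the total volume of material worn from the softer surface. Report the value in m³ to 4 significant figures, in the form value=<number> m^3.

Intermediates are shown rounded — the computation carries exact precision, and one final rounding, at 4 significant digits.
Sliding speed v = 47.47 mm/s = 0.04747 m/s. Sliding distance L = v·t = 0.04747 m/s × 6644 s = 315.4 m.
Hardness H = 7.394 GPa = 7.394e+09 Pa.
In SI base units, W = 4332 N, H = 7.394e+09 Pa, K = 2.994e-06.
Worn volume V = K·W·L/H = 2.994e-06 · 4332 · 315.4 / 7.394e+09 = 5.532e-10 m³.

value=5.532e-10 m^3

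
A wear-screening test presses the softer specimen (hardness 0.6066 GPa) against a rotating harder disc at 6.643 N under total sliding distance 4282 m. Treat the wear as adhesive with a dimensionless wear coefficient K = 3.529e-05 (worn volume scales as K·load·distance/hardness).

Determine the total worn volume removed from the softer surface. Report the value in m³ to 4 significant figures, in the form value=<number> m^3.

value=1.655e-09 m^3

The algebra holds exact precision, and displayed values are rounded. Rounded just once, at four significant digits.
Convert: Hardness H = 0.6066 GPa = 6.066e+08 Pa.
Collected in SI base units: W = 6.643 N, H = 6.066e+08 Pa, K = 3.529e-05.
By Archard's law, V = K·W·L/H = 3.529e-05 · 6.643 · 4282 / 6.066e+08 = 1.655e-09 m³.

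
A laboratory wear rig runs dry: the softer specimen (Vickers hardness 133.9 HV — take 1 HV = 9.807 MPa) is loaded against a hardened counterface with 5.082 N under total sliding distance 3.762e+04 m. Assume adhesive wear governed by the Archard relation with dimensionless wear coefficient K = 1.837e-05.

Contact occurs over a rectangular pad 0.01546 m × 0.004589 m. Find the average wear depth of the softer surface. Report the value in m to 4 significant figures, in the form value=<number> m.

The computation holds full float precision, and the intermediates are shown rounded. Rounded just once, at 4 significant digits.
Convert: Hardness H = 133.9 HV × 9.807 MPa/HV = 1313 MPa = 1.313e+09 Pa.
Convert: Contact area A = 0.01546 m × 0.004589 m = 7.095e-05 m².
In SI base units: W = 5.082 N, H = 1.313e+09 Pa, K = 1.837e-05.
Wear volume V = K·W·L/H = 1.837e-05 · 5.082 · 3.762e+04 / 1.313e+09 = 2.675e-09 m³.
Wear depth h = V/A = 2.675e-09 / 7.095e-05 = 3.770e-05 m.

value=3.770e-05 m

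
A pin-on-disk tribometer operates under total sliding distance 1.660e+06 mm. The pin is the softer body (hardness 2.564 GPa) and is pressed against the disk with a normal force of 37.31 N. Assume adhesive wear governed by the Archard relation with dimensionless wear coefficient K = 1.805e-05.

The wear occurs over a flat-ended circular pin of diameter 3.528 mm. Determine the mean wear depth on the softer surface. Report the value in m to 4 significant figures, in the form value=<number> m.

Intermediate values are printed rounded. Every step maintains full float precision; one last rounding to four significant digits.
Convert: Sliding distance L = 1.660e+06 mm = 1660 m.
Convert: Hardness H = 2.564 GPa = 2.564e+09 Pa.
Convert: Pin diameter d = 3.528 mm = 0.003528 m. Contact area A = π·d²/4 = π·(0.003528 m)²/4 = 9.776e-06 m².
Collected in SI base units: W = 37.31 N, H = 2.564e+09 Pa, K = 1.805e-05.
Apply Archard: V = K·W·L/H = 1.805e-05 · 37.31 · 1660 / 2.564e+09 = 4.360e-10 m³.
Depth of wear h = V/A = 4.360e-10 / 9.776e-06 = 4.460e-05 m.

value=4.460e-05 m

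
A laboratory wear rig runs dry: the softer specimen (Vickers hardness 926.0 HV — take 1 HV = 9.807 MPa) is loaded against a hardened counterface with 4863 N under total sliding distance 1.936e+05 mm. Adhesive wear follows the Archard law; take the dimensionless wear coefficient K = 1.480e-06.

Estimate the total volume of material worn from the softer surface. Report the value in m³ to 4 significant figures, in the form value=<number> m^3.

Intermediates are printed rounded, and every step carries exact precision, and one final rounding: four significant figures.
Path length L = 1.936e+05 mm = 193.6 m.
Hardness H = 926.0 HV × 9.807 MPa/HV = 9081 MPa = 9.081e+09 Pa.
Restated in SI base units: W = 4863 N, H = 9.081e+09 Pa, K = 1.480e-06.
Wear volume V = K·W·L/H = 1.480e-06 · 4863 · 193.6 / 9.081e+09 = 1.534e-10 m³.

value=1.534e-10 m^3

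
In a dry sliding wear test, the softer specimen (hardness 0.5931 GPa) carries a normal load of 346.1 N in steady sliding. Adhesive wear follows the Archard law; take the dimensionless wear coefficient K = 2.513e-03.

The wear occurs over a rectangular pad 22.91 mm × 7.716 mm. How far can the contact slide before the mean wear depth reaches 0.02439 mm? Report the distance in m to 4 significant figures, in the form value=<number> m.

Every step runs at full precision; intermediates appear rounded. Rounded once at the end to four significant figures.
Convert: Hardness H = 0.5931 GPa = 5.931e+08 Pa.
Convert: Pad sides 22.91 mm × 7.716 mm = 0.02291 m × 0.007716 m. Contact area A = 0.02291 m × 0.007716 m = 1.768e-04 m².
Convert: Depth limit h_lim = 0.02439 mm = 2.439e-05 m.
Expressed in SI base units: W = 346.1 N, H = 5.931e+08 Pa, K = 2.513e-03.
At the depth limit, V_lim = h_lim·A = 2.439e-05 · 1.768e-04 = 4.312e-09 m³.
Thus life L = V_lim·H/(K·W) = 4.312e-09 · 5.931e+08 / (2.513e-03 · 346.1) = 2.940 m.

value=2.940 m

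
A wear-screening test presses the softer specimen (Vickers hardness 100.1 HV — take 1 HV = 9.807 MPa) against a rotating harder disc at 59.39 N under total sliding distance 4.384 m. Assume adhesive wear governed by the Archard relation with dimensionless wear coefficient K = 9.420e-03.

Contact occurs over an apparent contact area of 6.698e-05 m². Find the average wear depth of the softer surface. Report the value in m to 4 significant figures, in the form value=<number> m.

value=3.730e-05 m

The intermediates are displayed rounded. All working math runs at exact precision. Rounded just once to four significant digits.
Hardness H = 100.1 HV × 9.807 MPa/HV = 981.7 MPa = 9.817e+08 Pa.
Collected in SI base units: W = 59.39 N, H = 9.817e+08 Pa, K = 9.420e-03.
By Archard's law, V = K·W·L/H = 9.420e-03 · 59.39 · 4.384 / 9.817e+08 = 2.498e-09 m³.
Mean depth h = V/A = 2.498e-09 / 6.698e-05 = 3.730e-05 m.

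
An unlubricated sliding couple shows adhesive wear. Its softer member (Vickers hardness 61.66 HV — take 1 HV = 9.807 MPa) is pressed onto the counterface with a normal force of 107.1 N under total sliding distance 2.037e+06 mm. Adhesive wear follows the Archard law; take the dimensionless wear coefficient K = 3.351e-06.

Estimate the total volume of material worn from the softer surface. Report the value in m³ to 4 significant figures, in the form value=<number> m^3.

value=1.209e-09 m^3

The computation keeps full float precision; the intermediates are shown rounded. Rounded once at the end to 4 significant digits.
Convert: Total distance L = 2.037e+06 mm = 2037 m.
Convert: Hardness H = 61.66 HV × 9.807 MPa/HV = 604.7 MPa = 6.047e+08 Pa.
As SI base values: W = 107.1 N, H = 6.047e+08 Pa, K = 3.351e-06.
By Archard's law, V = K·W·L/H = 3.351e-06 · 107.1 · 2037 / 6.047e+08 = 1.209e-09 m³.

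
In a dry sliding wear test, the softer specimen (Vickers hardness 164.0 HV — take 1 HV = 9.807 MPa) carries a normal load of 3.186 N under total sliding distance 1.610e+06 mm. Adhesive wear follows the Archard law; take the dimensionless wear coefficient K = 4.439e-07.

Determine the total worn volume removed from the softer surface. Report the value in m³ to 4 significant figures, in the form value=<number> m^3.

value=1.416e-12 m^3

Every step carries full float precision; displayed values are rounded, and one final rounding, at 4 significant digits.
Convert: Total distance L = 1.610e+06 mm = 1610 m.
Convert: Hardness H = 164.0 HV × 9.807 MPa/HV = 1608 MPa = 1.608e+09 Pa.
SI base units throughout: W = 3.186 N, H = 1.608e+09 Pa, K = 4.439e-07.
Archard relation: V = K·W·L/H = 4.439e-07 · 3.186 · 1610 / 1.608e+09 = 1.416e-12 m³.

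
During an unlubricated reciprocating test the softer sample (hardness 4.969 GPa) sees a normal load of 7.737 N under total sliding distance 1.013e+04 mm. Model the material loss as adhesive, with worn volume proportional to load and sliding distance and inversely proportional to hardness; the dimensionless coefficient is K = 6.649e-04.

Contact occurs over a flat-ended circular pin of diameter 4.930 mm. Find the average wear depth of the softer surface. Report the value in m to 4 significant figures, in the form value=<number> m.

Intermediate values are printed rounded — the algebra runs at full float precision — one final rounding, at four significant digits.
Distance covered L = 1.013e+04 mm = 10.13 m.
Hardness H = 4.969 GPa = 4.969e+09 Pa.
Pin diameter d = 4.930 mm = 0.004930 m. Contact area A = π·d²/4 = π·(0.004930 m)²/4 = 1.909e-05 m².
As SI base values: W = 7.737 N, H = 4.969e+09 Pa, K = 6.649e-04.
Volume removed: V = K·W·L/H = 6.649e-04 · 7.737 · 10.13 / 4.969e+09 = 1.049e-11 m³.
Mean depth h = V/A = 1.049e-11 / 1.909e-05 = 5.494e-07 m.

value=5.494e-07 m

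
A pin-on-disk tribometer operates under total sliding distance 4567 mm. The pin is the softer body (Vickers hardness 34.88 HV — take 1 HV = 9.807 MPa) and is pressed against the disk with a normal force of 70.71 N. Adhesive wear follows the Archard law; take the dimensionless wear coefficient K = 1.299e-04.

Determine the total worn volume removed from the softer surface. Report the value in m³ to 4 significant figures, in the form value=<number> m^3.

value=1.226e-10 m^3

The computation maintains exact precision. Intermediates are printed rounded. Rounded just once to 4 significant digits.
Convert: Total distance L = 4567 mm = 4.567 m.
Convert: Hardness H = 34.88 HV × 9.807 MPa/HV = 342.1 MPa = 3.421e+08 Pa.
In SI base units: W = 70.71 N, H = 3.421e+08 Pa, K = 1.299e-04.
Wear volume V = K·W·L/H = 1.299e-04 · 70.71 · 4.567 / 3.421e+08 = 1.226e-10 m³.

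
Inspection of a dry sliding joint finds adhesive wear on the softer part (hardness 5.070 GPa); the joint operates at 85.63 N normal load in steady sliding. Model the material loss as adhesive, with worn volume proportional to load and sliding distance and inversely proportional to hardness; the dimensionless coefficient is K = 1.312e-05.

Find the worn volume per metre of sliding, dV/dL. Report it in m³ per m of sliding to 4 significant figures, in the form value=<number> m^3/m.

value=2.216e-13 m^3/m

Intermediates are shown rounded — every step holds exact precision. Rounded once at the end: four significant digits.
Convert: Hardness H = 5.070 GPa = 5.070e+09 Pa.
SI base units throughout: W = 85.63 N, H = 5.070e+09 Pa, K = 1.312e-05.
Wear rate dV/dL = K·W/H — distance-free: 1.312e-05 · 85.63 / 5.070e+09 = 2.216e-13 m³/m.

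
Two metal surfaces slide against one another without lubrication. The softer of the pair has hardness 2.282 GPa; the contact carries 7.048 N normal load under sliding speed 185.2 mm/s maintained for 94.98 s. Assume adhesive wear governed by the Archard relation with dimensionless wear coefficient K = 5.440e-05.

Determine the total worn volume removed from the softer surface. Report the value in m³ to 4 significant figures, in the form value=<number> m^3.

The computation keeps full precision. The intermediates are displayed rounded — one last rounding, at 4 significant figures.
Sliding speed v = 185.2 mm/s = 0.1852 m/s. Distance covered L = v·t = 0.1852 m/s × 94.98 s = 17.59 m.
Hardness H = 2.282 GPa = 2.282e+09 Pa.
In SI base units, W = 7.048 N, H = 2.282e+09 Pa, K = 5.440e-05.
The Archard volume V = K·W·L/H = 5.440e-05 · 7.048 · 17.59 / 2.282e+09 = 2.955e-12 m³.

value=2.955e-12 m^3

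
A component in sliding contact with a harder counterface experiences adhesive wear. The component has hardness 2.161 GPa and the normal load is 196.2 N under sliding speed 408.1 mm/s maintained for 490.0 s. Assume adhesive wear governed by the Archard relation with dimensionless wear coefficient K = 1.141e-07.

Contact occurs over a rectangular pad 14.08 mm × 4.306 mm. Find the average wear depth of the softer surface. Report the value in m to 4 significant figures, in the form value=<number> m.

value=3.417e-08 m

The computation runs at full float precision — shown intermediates are rounded, and rounded just once, at four significant figures.
Convert: Sliding speed v = 408.1 mm/s = 0.4081 m/s. Distance covered L = v·t = 0.4081 m/s × 490.0 s = 200.0 m.
Convert: Hardness H = 2.161 GPa = 2.161e+09 Pa.
Convert: Pad sides 14.08 mm × 4.306 mm = 0.01408 m × 0.004306 m. Contact area A = 0.01408 m × 0.004306 m = 6.063e-05 m².
Working in SI base units: W = 196.2 N, H = 2.161e+09 Pa, K = 1.141e-07.
Worn volume V = K·W·L/H = 1.141e-07 · 196.2 · 200.0 / 2.161e+09 = 2.072e-12 m³.
Average depth h = V/A = 2.072e-12 / 6.063e-05 = 3.417e-08 m.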